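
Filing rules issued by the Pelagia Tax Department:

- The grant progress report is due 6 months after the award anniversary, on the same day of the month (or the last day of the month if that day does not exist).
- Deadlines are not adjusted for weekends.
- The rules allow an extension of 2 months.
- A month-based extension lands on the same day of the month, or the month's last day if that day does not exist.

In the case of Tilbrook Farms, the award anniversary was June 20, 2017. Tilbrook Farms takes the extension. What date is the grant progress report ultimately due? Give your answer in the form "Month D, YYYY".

6 months after June 20, 2017, on the same day of the month, is December 20, 2017.
December 20, 2017 is a Wednesday; no weekend or holiday adjustment applies.
The 2 months extension carries December 20, 2017 to February 20, 2018.
February 20, 2018 is a Tuesday; no weekend or holiday adjustment applies.
The final due date is February 20, 2018.

February 20, 2018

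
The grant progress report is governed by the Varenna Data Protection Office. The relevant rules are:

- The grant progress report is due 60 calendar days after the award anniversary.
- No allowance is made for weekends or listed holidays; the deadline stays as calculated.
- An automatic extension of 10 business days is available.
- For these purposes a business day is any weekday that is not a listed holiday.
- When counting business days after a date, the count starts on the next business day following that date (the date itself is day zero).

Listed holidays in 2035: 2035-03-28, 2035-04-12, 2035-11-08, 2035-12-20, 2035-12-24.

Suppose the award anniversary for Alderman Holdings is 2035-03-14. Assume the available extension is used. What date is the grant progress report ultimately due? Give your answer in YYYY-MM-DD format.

Adding 60 calendar days to 2035-03-14 gives 2035-05-13.
2035-05-13 falls on a Sunday. The rules make no weekend/holiday allowance, so it remains 2035-05-13.
Counting 10 further business days from 2035-05-13 reaches 2035-05-25.
2035-05-25 is a Friday; no weekend or holiday adjustment applies.
Deadline: 2035-05-25.

2035-05-25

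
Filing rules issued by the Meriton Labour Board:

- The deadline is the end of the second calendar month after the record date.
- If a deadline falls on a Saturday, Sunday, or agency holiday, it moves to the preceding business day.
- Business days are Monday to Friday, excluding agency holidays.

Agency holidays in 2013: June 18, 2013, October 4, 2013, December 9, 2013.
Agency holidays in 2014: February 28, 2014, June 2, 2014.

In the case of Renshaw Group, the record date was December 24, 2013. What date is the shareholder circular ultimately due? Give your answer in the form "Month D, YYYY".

2 months after December 24, 2013 falls in February 2014; the last day of that month is February 28, 2014.
February 28, 2014 is a listed holiday; the preceding business day is February 27, 2014 (Thursday).
So the filing is due February 27, 2014.

February 27, 2014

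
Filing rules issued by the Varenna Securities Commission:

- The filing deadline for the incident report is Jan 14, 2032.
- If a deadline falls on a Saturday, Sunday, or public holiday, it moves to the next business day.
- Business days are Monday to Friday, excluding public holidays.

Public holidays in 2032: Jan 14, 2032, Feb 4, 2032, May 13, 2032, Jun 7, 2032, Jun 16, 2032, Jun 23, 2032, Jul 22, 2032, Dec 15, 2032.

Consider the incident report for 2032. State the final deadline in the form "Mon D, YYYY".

The statutory due date is Jan 14, 2032.
Jan 14, 2032 falls on a listed holiday. Rolling to the next business day gives Jan 15, 2032, a Thursday.
So the filing is due Jan 15, 2032.

Jan 15, 2032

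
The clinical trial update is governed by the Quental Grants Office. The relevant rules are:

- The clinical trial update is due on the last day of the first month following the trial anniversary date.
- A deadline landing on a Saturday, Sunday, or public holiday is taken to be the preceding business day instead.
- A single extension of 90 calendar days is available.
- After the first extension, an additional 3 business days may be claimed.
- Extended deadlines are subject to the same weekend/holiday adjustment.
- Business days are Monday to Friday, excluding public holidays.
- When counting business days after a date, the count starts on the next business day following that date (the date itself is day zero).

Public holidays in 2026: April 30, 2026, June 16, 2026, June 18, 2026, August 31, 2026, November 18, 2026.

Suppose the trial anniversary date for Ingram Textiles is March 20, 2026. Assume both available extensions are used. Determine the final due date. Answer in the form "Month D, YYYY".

The first month after March 20, 2026 is April 2026, whose last day is April 30, 2026.
Because April 30, 2026 is a listed holiday, the deadline becomes April 29, 2026 (Wednesday).
Applying the 90-calendar-day extension: April 29, 2026 + 90 days = July 28, 2026.
July 28, 2026 (Tuesday) is already a business day.
The 3-business-day extension runs from July 28, 2026 to July 31, 2026.
Since July 31, 2026 is a Friday and not a holiday, the date is unchanged.
So the filing is due July 31, 2026.

July 31, 2026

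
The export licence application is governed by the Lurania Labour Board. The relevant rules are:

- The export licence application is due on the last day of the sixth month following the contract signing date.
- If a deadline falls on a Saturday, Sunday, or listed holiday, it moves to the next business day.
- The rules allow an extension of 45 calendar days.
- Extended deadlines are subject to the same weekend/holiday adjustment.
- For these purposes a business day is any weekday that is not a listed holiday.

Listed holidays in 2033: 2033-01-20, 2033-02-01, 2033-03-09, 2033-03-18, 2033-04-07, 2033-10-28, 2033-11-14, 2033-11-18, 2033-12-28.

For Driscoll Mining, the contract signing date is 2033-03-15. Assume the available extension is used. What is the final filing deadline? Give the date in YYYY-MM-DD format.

6 months after 2033-03-15 is September 2033; that month ends on 2033-09-30.
2033-09-30 is a Friday and not a listed holiday, so it stands.
Add the 45 calendar-day extension to 2033-09-30: 2033-11-14.
2033-11-14 falls on a listed holiday. Rolling to the next business day gives 2033-11-15, a Tuesday.
Final deadline: 2033-11-15.

2033-11-15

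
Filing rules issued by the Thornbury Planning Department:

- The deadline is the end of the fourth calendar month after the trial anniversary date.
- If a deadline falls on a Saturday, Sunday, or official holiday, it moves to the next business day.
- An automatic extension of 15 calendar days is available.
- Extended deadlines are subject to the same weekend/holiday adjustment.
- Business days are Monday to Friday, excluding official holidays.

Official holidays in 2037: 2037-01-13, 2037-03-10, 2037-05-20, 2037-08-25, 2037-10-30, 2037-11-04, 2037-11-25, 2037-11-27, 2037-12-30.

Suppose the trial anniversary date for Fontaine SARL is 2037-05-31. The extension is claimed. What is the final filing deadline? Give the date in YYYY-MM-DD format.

2037-10-15

The fourth month after 2037-05-31 is September 2037, whose last day is 2037-09-30.
Since 2037-09-30 is a Wednesday and not a holiday, the date is unchanged.
With the 15-day extension, 2037-09-30 becomes 2037-10-15.
Since 2037-10-15 is a Thursday and not a holiday, the date is unchanged.
The final due date is 2037-10-15.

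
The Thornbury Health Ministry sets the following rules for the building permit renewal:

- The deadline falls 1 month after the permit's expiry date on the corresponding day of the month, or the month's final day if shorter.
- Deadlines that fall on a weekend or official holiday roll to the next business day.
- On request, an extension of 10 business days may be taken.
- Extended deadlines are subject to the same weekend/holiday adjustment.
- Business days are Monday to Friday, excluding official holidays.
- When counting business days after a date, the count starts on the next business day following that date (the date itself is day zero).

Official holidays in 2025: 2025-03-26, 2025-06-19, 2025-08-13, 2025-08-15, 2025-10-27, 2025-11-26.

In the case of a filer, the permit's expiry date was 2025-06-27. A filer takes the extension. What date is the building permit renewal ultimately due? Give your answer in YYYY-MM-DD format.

Moving 1 month forward from 2025-06-27 on the corresponding day gives 2025-07-27.
Because 2025-07-27 is a Sunday, the deadline becomes 2025-07-28 (Monday).
The 10-business-day extension runs from 2025-07-28 to 2025-08-11.
2025-08-11 is a Monday and not a listed holiday, so it stands.
Deadline: 2025-08-11.

2025-08-11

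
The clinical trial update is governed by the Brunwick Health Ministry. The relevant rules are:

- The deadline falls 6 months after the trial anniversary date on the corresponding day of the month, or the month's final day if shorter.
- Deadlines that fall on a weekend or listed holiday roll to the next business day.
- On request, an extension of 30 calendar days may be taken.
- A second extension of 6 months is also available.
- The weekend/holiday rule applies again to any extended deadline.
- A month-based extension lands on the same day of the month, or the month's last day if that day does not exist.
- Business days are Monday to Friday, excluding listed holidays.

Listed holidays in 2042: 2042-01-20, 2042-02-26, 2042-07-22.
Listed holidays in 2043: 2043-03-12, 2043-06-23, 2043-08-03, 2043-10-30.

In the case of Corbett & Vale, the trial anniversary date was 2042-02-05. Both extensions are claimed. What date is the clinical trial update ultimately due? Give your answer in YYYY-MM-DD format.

6 months from 2042-02-05 is 2042-08-05.
Since 2042-08-05 is a Tuesday and not a holiday, the date is unchanged.
The 30-calendar-day extension moves the deadline from 2042-08-05 to 2042-09-04.
2042-09-04 falls on a Thursday, which is a business day, so no adjustment is needed.
Add 6 months to 2042-09-04: 2043-03-04.
2043-03-04 is a Wednesday and not a listed holiday, so it stands.
Deadline: 2043-03-04.

2043-03-04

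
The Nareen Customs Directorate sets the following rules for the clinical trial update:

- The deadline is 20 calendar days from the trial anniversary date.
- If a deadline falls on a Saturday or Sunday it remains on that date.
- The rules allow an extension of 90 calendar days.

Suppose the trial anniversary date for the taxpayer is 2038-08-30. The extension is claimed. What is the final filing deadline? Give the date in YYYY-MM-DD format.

20 calendar days after 2038-08-30 is 2038-09-19.
2038-09-19 falls on a Sunday. The rules make no weekend/holiday allowance, so it remains 2038-09-19.
The 90-calendar-day extension moves the deadline from 2038-09-19 to 2038-12-18.
2038-12-18 falls on a Saturday. The rules make no weekend/holiday allowance, so it remains 2038-12-18.
So the filing is due 2038-12-18.

2038-12-18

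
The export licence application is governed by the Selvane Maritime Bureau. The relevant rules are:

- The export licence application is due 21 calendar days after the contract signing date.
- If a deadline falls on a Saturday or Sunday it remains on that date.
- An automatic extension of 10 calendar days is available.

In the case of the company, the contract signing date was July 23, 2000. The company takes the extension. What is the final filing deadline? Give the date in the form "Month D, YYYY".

From July 23, 2000, 21 calendar days later is August 13, 2000.
No adjustment is made for weekends or holidays, so August 13, 2000 stands.
With the 10-day extension, August 13, 2000 becomes August 23, 2000.
August 23, 2000 is a Wednesday; no weekend or holiday adjustment applies.
The final due date is August 23, 2000.

August 23, 2000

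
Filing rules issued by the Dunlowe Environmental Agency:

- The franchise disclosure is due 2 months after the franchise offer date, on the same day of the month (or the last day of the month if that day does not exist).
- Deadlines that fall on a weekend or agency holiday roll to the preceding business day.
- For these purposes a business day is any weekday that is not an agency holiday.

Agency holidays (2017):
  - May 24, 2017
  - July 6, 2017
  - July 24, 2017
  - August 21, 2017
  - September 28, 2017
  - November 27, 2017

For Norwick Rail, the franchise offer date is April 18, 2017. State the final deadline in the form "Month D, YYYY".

2 months from April 18, 2017 is June 18, 2017.
June 18, 2017 falls on a Sunday. Rolling to the preceding business day gives June 16, 2017, a Friday.
Deadline: June 16, 2017.

June 16, 2017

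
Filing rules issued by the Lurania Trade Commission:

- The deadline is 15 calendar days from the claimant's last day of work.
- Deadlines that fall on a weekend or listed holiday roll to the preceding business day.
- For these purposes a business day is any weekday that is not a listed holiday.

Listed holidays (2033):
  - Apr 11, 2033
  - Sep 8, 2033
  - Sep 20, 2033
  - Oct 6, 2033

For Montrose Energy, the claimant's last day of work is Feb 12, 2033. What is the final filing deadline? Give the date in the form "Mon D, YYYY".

15 calendar days after Feb 12, 2033 is Feb 27, 2033.
Because Feb 27, 2033 is a Sunday, the deadline becomes Feb 25, 2033 (Friday).
The final due date is Feb 25, 2033.

Feb 25, 2033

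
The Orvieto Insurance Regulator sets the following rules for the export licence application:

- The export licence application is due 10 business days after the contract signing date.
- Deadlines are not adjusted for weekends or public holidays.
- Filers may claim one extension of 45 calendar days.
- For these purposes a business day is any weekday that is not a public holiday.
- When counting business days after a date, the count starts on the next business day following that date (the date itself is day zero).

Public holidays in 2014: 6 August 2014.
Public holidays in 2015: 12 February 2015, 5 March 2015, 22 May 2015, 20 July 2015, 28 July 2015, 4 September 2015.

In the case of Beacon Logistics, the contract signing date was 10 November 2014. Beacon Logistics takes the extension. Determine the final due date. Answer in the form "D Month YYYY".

8 January 2015

Starting the day after 10 November 2014 and counting 10 business days lands on 24 November 2014.
24 November 2014 falls on a Monday. The rules make no weekend/holiday allowance, so it remains 24 November 2014.
Add the 45 calendar-day extension to 24 November 2014: 8 January 2015.
8 January 2015 falls on a Thursday. The rules make no weekend/holiday allowance, so it remains 8 January 2015.
The final due date is 8 January 2015.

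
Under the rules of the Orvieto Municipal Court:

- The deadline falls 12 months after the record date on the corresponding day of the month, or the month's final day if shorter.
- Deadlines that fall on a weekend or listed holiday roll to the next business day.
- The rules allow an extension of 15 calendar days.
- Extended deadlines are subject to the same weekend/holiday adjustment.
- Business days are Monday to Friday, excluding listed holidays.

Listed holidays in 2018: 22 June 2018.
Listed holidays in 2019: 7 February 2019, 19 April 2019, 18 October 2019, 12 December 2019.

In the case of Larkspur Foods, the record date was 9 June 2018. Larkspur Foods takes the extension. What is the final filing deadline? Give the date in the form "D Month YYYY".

12 months from 9 June 2018 is 9 June 2019.
Because 9 June 2019 is a Sunday, the deadline becomes 10 June 2019 (Monday).
With the 15-day extension, 10 June 2019 becomes 25 June 2019.
25 June 2019 (Tuesday) is already a business day.
So the filing is due 25 June 2019.

25 June 2019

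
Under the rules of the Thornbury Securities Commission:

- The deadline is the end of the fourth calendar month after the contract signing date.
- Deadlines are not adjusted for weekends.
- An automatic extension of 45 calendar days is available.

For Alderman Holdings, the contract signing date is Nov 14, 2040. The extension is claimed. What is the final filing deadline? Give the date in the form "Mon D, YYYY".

May 15, 2041

The fourth month after Nov 14, 2040 is March 2041, whose last day is Mar 31, 2041.
No adjustment is made for weekends or holidays, so Mar 31, 2041 stands.
With the 45-day extension, Mar 31, 2041 becomes May 15, 2041.
May 15, 2041 is a Wednesday; no weekend or holiday adjustment applies.
Final deadline: May 15, 2041.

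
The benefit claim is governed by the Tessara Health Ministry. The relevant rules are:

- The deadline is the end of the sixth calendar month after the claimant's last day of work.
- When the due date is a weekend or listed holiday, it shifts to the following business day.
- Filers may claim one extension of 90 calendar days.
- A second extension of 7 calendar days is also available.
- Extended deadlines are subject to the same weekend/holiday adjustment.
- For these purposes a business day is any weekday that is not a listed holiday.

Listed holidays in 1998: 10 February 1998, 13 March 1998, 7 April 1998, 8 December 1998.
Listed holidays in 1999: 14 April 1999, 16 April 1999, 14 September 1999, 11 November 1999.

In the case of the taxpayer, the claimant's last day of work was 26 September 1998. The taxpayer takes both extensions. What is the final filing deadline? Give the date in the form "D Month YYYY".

6 July 1999

6 months after 26 September 1998 is March 1999; that month ends on 31 March 1999.
31 March 1999 falls on a Wednesday, which is a business day, so no adjustment is needed.
The 90-calendar-day extension moves the deadline from 31 March 1999 to 29 June 1999.
29 June 1999 is a Tuesday and not a listed holiday, so it stands.
With the 7-day extension, 29 June 1999 becomes 6 July 1999.
Since 6 July 1999 is a Tuesday and not a holiday, the date is unchanged.
Final deadline: 6 July 1999.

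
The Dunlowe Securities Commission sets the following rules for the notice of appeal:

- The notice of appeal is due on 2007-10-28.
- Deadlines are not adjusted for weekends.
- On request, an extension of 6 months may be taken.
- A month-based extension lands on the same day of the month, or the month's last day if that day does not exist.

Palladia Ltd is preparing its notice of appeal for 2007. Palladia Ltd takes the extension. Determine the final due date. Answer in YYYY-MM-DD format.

2008-04-28

Start from the fixed due date, 2007-10-28.
2007-10-28 falls on a Sunday. The rules make no weekend/holiday allowance, so it remains 2007-10-28.
The 6 months extension carries 2007-10-28 to 2008-04-28.
No adjustment is made for weekends or holidays, so 2008-04-28 stands.
Final deadline: 2008-04-28.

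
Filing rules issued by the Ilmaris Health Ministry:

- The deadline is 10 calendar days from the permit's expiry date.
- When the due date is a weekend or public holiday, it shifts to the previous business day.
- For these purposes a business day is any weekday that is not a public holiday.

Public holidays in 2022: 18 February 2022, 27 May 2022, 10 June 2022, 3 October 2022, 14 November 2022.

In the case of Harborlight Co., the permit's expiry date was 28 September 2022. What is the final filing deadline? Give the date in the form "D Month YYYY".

Trigger date 28 September 2022 + 10 calendar days = 8 October 2022.
8 October 2022 falls on a Saturday. Rolling to the preceding business day gives 7 October 2022, a Friday.
So the filing is due 7 October 2022.

7 October 2022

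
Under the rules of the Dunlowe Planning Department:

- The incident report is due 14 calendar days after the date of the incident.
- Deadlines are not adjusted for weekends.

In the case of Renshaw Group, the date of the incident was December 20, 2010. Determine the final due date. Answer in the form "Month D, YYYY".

January 3, 2011

Trigger date December 20, 2010 + 14 calendar days = January 3, 2011.
January 3, 2011 falls on a Monday. The rules make no weekend/holiday allowance, so it remains January 3, 2011.
Final deadline: January 3, 2011.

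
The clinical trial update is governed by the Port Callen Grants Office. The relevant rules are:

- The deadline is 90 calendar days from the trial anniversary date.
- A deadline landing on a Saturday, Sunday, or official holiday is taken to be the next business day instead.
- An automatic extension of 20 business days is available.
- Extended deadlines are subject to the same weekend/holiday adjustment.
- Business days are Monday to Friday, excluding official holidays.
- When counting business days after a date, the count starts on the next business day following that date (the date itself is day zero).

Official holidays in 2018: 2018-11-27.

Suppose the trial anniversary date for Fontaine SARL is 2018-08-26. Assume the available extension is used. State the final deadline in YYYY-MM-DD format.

2018-12-25

90 calendar days after 2018-08-26 is 2018-11-24.
2018-11-24 falls on a Saturday. Rolling to the next business day gives 2018-11-26, a Monday.
Applying the 20-business-day extension: 20 business days after 2018-11-26 is 2018-12-25.
2018-12-25 is a Tuesday and not a listed holiday, so it stands.
So the filing is due 2018-12-25.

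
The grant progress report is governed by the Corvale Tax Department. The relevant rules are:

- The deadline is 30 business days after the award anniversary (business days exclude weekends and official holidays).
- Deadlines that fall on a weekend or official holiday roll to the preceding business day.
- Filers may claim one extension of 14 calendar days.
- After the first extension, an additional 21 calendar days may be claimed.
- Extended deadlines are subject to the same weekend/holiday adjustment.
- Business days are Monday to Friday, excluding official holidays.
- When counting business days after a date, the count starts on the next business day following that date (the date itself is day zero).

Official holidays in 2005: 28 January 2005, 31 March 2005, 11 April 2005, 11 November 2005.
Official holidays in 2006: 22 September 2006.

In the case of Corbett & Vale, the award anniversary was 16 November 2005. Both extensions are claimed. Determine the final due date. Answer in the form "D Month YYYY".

Counting 30 business days after 16 November 2005 (skipping weekends and listed holidays) reaches 28 December 2005.
28 December 2005 falls on a Wednesday, which is a business day, so no adjustment is needed.
Add the 14 calendar-day extension to 28 December 2005: 11 January 2006.
11 January 2006 (Wednesday) is already a business day.
With the 21-day extension, 11 January 2006 becomes 1 February 2006.
1 February 2006 is a Wednesday and not a listed holiday, so it stands.
Final deadline: 1 February 2006.

1 February 2006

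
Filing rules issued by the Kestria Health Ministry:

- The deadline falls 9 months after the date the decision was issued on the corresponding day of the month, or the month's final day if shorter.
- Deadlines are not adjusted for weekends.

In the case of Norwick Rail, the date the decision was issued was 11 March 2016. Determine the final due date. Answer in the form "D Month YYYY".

Moving 9 months forward from 11 March 2016 on the corresponding day gives 11 December 2016.
11 December 2016 is a Sunday; no weekend or holiday adjustment applies.
Deadline: 11 December 2016.

11 December 2016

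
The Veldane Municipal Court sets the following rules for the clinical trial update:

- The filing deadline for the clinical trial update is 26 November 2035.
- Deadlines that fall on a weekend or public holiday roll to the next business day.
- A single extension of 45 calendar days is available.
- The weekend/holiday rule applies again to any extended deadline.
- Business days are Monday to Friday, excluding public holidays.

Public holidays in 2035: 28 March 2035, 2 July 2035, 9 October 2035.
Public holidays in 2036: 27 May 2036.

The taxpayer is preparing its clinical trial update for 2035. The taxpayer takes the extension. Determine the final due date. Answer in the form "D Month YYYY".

10 January 2036

Start from the fixed due date, 26 November 2035.
26 November 2035 (Monday) is already a business day.
Add the 45 calendar-day extension to 26 November 2035: 10 January 2036.
10 January 2036 is a Thursday and not a listed holiday, so it stands.
Deadline: 10 January 2036.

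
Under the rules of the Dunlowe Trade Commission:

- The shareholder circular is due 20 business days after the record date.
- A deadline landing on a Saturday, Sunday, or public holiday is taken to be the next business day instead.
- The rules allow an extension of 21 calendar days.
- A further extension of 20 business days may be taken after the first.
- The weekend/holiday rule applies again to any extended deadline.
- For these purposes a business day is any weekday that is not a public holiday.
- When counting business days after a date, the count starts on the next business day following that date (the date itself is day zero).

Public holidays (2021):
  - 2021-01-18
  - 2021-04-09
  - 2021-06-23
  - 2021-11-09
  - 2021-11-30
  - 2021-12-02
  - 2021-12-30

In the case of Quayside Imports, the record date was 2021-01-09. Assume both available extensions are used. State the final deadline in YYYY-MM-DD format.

2021-03-29

Counting 20 business days after 2021-01-09 (skipping weekends and listed holidays) reaches 2021-02-08.
2021-02-08 (Monday) is already a business day.
The 21-calendar-day extension moves the deadline from 2021-02-08 to 2021-03-01.
Since 2021-03-01 is a Monday and not a holiday, the date is unchanged.
The 20-business-day extension runs from 2021-03-01 to 2021-03-29.
2021-03-29 is a Monday and not a listed holiday, so it stands.
The final due date is 2021-03-29.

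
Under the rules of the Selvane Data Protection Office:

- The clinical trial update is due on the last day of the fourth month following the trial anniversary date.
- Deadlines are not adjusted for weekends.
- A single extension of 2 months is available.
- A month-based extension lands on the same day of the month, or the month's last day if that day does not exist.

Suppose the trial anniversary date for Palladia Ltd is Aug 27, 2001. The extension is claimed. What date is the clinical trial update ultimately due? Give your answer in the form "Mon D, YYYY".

4 months after Aug 27, 2001 falls in December 2001; the last day of that month is Dec 31, 2001.
Dec 31, 2001 falls on a Monday. The rules make no weekend/holiday allowance, so it remains Dec 31, 2001.
The 2 months extension carries Dec 31, 2001 to Feb 28, 2002 (day 31 does not exist in February, so the month's last day is used).
Feb 28, 2002 is a Thursday; no weekend or holiday adjustment applies.
Final deadline: Feb 28, 2002.

Feb 28, 2002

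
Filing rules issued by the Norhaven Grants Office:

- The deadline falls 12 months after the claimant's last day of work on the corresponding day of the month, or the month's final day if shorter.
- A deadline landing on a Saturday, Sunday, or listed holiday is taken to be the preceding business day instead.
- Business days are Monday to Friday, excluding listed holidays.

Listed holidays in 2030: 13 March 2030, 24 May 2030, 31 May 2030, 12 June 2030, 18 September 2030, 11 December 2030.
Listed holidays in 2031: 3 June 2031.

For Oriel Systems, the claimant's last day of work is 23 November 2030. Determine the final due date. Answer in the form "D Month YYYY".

12 months from 23 November 2030 is 23 November 2031.
23 November 2031 is a Sunday; the preceding business day is 21 November 2031 (Friday).
So the filing is due 21 November 2031.

21 November 2031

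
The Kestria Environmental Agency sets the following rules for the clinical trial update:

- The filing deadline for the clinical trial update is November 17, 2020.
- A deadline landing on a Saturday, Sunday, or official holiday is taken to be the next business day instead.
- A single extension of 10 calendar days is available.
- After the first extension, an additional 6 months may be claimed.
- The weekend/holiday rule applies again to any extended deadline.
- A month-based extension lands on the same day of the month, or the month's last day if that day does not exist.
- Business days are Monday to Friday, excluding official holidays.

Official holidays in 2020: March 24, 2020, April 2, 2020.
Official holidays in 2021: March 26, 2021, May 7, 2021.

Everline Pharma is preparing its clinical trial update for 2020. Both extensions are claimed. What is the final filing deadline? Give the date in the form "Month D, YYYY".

May 27, 2021

The stated deadline is November 17, 2020.
November 17, 2020 is a Tuesday and not a listed holiday, so it stands.
With the 10-day extension, November 17, 2020 becomes November 27, 2020.
November 27, 2020 is a Friday and not a listed holiday, so it stands.
Add 6 months to November 27, 2020: May 27, 2021.
May 27, 2021 falls on a Thursday, which is a business day, so no adjustment is needed.
Deadline: May 27, 2021.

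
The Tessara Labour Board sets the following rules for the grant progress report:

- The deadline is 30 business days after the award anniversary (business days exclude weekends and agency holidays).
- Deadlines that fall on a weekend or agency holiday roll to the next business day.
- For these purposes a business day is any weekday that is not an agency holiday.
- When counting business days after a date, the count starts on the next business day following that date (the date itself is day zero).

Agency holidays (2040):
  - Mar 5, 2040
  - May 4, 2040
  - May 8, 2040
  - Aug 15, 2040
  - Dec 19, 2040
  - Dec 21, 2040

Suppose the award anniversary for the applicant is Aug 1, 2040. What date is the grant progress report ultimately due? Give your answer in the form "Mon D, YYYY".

30 business days after Aug 1, 2040, excluding weekends and holidays, is Sep 13, 2040.
Sep 13, 2040 (Thursday) is already a business day.
So the filing is due Sep 13, 2040.

Sep 13, 2040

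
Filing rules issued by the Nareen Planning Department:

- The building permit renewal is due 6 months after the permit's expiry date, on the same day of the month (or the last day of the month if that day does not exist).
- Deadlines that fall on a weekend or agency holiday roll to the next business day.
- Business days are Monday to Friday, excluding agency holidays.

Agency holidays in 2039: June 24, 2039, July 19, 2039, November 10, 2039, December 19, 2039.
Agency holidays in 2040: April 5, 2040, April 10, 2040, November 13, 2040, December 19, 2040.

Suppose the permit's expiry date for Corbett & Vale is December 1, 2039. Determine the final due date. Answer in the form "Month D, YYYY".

Moving 6 months forward from December 1, 2039 on the corresponding day gives June 1, 2040.
Since June 1, 2040 is a Friday and not a holiday, the date is unchanged.
Final deadline: June 1, 2040.

June 1, 2040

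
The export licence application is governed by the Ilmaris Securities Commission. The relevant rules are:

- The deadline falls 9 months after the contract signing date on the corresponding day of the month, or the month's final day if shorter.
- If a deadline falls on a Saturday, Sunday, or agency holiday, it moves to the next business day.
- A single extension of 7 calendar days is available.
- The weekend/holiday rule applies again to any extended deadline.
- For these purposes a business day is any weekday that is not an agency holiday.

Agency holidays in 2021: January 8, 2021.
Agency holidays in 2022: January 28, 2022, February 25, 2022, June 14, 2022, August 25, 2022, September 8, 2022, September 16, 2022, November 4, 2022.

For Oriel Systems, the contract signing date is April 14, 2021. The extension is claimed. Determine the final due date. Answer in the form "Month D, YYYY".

9 months from April 14, 2021 is January 14, 2022.
Since January 14, 2022 is a Friday and not a holiday, the date is unchanged.
The 7-calendar-day extension moves the deadline from January 14, 2022 to January 21, 2022.
Since January 21, 2022 is a Friday and not a holiday, the date is unchanged.
Deadline: January 21, 2022.

January 21, 2022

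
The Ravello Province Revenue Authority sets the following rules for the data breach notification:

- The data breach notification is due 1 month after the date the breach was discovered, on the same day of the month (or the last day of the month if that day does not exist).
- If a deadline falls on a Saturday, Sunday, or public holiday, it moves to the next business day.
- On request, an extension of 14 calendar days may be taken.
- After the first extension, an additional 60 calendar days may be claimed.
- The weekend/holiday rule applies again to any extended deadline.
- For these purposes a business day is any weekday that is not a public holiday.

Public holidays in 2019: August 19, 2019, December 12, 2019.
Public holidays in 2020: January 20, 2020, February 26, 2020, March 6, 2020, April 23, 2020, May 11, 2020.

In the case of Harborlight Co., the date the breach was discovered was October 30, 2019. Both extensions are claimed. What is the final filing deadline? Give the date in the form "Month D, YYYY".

February 14, 2020

1 month after October 30, 2019, on the same day of the month, is November 30, 2019.
November 30, 2019 is a Saturday, so it moves to the next business day, December 2, 2019 (Monday).
Add the 14 calendar-day extension to December 2, 2019: December 16, 2019.
December 16, 2019 falls on a Monday, which is a business day, so no adjustment is needed.
The 60-calendar-day extension moves the deadline from December 16, 2019 to February 14, 2020.
February 14, 2020 (Friday) is already a business day.
Final deadline: February 14, 2020.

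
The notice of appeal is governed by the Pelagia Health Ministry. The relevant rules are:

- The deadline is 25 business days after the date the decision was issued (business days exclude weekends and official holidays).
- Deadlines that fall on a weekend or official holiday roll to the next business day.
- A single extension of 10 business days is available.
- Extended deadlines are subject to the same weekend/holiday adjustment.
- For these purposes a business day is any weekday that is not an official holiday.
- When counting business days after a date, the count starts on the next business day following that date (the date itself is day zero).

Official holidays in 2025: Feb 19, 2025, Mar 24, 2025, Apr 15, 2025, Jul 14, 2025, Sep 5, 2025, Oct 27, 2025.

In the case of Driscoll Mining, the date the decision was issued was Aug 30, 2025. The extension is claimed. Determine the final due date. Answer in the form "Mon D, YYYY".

Counting 25 business days after Aug 30, 2025 (skipping weekends and listed holidays) reaches Oct 6, 2025.
Oct 6, 2025 is a Monday and not a listed holiday, so it stands.
The 10-business-day extension runs from Oct 6, 2025 to Oct 20, 2025.
Since Oct 20, 2025 is a Monday and not a holiday, the date is unchanged.
The final due date is Oct 20, 2025.

Oct 20, 2025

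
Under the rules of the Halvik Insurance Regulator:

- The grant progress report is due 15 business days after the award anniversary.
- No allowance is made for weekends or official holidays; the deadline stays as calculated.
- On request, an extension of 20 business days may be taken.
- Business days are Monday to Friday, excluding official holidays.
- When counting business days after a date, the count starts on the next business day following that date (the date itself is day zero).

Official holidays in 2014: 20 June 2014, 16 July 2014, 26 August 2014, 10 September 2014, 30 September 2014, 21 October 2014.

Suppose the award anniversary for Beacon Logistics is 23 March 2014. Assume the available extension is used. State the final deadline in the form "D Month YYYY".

15 business days after 23 March 2014, excluding weekends and holidays, is 11 April 2014.
11 April 2014 is a Friday; no weekend or holiday adjustment applies.
The 20-business-day extension runs from 11 April 2014 to 9 May 2014.
No adjustment is made for weekends or holidays, so 9 May 2014 stands.
So the filing is due 9 May 2014.

9 May 2014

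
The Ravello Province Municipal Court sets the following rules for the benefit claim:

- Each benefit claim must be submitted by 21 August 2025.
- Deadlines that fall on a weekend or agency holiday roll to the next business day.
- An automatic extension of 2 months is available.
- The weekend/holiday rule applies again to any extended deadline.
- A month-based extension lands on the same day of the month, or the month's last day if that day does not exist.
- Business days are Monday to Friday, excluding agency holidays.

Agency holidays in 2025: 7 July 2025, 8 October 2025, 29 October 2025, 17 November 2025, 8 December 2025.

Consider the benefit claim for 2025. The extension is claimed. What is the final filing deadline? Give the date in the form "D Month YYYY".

21 October 2025

The statutory due date is 21 August 2025.
21 August 2025 (Thursday) is already a business day.
Applying the 2 months extension: 2 months after 21 August 2025 is 21 October 2025.
21 October 2025 is a Tuesday and not a listed holiday, so it stands.
The final due date is 21 October 2025.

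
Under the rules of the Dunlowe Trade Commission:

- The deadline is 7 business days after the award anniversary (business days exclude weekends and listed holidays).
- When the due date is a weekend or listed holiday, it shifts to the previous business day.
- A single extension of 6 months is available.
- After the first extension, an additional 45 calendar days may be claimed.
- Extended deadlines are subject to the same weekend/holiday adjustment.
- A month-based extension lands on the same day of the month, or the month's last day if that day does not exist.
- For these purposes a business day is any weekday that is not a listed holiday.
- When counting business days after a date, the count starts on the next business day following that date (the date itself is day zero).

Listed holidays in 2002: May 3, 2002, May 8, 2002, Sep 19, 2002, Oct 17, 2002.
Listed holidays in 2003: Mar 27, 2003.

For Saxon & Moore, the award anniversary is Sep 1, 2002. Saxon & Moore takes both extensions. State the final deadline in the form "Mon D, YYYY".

Counting 7 business days after Sep 1, 2002 (skipping weekends and listed holidays) reaches Sep 10, 2002.
Since Sep 10, 2002 is a Tuesday and not a holiday, the date is unchanged.
The 6 months extension carries Sep 10, 2002 to Mar 10, 2003.
Since Mar 10, 2003 is a Monday and not a holiday, the date is unchanged.
The 45-calendar-day extension moves the deadline from Mar 10, 2003 to Apr 24, 2003.
Since Apr 24, 2003 is a Thursday and not a holiday, the date is unchanged.
The final due date is Apr 24, 2003.

Apr 24, 2003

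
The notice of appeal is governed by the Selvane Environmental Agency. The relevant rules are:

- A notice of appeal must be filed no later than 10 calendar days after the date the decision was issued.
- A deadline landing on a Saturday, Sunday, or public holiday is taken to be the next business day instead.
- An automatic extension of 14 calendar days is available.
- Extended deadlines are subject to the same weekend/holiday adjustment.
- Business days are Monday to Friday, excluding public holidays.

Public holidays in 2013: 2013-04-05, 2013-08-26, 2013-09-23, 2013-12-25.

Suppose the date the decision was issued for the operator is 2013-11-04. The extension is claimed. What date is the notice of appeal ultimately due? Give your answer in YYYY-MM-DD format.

Trigger date 2013-11-04 + 10 calendar days = 2013-11-14.
2013-11-14 is a Thursday and not a listed holiday, so it stands.
With the 14-day extension, 2013-11-14 becomes 2013-11-28.
2013-11-28 falls on a Thursday, which is a business day, so no adjustment is needed.
Final deadline: 2013-11-28.

2013-11-28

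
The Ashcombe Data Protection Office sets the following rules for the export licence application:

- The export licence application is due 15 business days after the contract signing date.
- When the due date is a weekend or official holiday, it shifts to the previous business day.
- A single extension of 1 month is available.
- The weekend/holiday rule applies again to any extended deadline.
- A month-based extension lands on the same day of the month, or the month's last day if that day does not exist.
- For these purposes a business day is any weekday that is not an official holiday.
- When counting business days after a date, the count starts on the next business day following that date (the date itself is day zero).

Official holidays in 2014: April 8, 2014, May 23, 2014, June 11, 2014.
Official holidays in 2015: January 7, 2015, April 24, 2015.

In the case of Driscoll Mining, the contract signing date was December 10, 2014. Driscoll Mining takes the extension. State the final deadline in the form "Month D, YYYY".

Counting 15 business days after December 10, 2014 (skipping weekends and listed holidays) reaches December 31, 2014.
December 31, 2014 falls on a Wednesday, which is a business day, so no adjustment is needed.
Add 1 month to December 31, 2014: January 31, 2015.
January 31, 2015 is a Saturday; the preceding business day is January 30, 2015 (Friday).
So the filing is due January 30, 2015.

January 30, 2015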